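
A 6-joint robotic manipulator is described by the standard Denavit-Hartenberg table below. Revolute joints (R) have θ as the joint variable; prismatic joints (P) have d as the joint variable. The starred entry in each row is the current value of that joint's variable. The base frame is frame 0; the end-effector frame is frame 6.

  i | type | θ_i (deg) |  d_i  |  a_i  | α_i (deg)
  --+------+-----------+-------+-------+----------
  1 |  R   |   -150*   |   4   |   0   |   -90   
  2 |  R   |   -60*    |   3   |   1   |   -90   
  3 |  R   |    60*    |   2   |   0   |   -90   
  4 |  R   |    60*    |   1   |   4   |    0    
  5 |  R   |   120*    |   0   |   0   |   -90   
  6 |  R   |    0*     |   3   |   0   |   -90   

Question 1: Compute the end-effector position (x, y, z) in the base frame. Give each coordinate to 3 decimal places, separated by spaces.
after link 1: o_1 = (0.0000, 0.0000, 4.0000)
after link 2: o_2 = (1.0670, -2.8481, 4.8660)
after link 3: o_3 = (-0.4330, -3.7141, 3.8660)
after link 4: o_4 = (0.9910, -0.3146, 5.7141)
after link 5: o_5 = (0.9910, -0.3146, 5.7141)
after link 6: o_6 = (-1.2590, -1.6136, 4.2141)

-1.259 -1.614 4.214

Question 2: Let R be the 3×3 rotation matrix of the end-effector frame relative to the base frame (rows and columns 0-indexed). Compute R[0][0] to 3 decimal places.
0.650

End-effector x-axis (col 0 of R) = (0.6495,-0.6250,-0.4330)
R[0][0] = 0.6495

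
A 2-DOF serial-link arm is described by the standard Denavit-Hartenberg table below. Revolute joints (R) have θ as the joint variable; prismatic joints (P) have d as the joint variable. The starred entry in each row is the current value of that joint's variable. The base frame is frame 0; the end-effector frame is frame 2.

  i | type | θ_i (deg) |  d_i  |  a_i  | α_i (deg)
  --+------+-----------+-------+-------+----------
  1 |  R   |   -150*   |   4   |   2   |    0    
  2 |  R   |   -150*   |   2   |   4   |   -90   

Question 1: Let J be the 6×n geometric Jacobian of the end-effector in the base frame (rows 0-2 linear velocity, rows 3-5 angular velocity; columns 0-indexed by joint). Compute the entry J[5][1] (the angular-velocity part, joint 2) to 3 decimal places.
axis z_1 = (0.0000,0.0000,1.0000); lever o_n−o_1 = (2.0000,3.4641,2.0000)
cross product → J_v[:, 1] = (-3.4641,2.0000,0.0000)
J_ω[:, 1] = z_1
entry J[5][1] = 1.0000

1.000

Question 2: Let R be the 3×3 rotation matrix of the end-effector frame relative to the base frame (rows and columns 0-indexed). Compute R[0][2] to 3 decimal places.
End-effector z-axis (col 2 of R) = (-0.8660,0.5000,0.0000)
R[0][2] = -0.8660

-0.866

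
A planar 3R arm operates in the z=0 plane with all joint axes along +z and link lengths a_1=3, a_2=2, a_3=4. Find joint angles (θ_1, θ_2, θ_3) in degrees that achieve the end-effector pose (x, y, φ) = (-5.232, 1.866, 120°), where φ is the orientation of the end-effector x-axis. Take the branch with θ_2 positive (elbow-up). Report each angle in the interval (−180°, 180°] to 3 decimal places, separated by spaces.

172.620 90.001 -142.621

wrist centre = target − a_3·(cos φ, sin φ) = (-3.2320, -1.5981)
cos θ_2 = (12.9998−3²−2²)/(2·3·2) = -0.0000; θ_2 = 90.0012° (elbow-up)
β = atan2(-1.5981,-3.2320) = -153.6893°; ψ = atan2(2.0000,3.0000) = 33.6904°
θ_1 = β − ψ = -187.3798°
θ_3 = φ − θ_1 − θ_2 = -142.6214° (wrapped to (-180°,180°])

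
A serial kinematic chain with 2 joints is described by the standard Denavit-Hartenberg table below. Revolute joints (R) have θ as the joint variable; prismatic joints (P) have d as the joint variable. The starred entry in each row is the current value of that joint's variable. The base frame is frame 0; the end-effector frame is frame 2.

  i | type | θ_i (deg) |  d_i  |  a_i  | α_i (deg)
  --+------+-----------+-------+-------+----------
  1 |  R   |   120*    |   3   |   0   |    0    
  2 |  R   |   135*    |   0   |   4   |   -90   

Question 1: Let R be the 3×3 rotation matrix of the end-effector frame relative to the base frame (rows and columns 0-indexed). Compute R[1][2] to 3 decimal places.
-0.259

End-effector z-axis (col 2 of R) = (0.9659,-0.2588,0.0000)
R[1][2] = -0.2588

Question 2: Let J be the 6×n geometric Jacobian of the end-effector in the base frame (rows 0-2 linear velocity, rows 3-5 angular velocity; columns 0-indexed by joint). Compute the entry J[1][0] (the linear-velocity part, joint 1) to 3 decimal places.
-1.035

axis z_0 = ẑ; lever o_n−o_0 = (-1.0353,-3.8637,3.0000)
cross product → J_v[:, 0] = (3.8637,-1.0353,0.0000)
J_ω[:, 0] = z_0
entry J[1][0] = -1.0353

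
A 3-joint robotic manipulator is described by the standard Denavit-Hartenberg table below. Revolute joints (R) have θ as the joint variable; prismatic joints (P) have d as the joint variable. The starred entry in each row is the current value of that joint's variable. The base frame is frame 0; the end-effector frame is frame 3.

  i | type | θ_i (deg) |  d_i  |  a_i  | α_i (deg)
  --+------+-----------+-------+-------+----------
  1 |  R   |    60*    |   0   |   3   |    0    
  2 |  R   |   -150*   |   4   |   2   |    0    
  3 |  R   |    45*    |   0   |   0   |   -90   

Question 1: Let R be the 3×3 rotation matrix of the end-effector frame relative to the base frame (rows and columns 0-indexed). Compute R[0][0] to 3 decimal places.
0.707

End-effector x-axis (col 0 of R) = (0.7071,-0.7071,0.0000)
R[0][0] = 0.7071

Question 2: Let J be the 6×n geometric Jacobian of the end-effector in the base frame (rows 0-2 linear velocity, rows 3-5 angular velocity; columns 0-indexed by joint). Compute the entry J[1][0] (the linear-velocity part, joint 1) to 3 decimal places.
1.500

axis z_0 = ẑ; lever o_n−o_0 = (1.5000,0.5981,4.0000)
cross product → J_v[:, 0] = (-0.5981,1.5000,0.0000)
J_ω[:, 0] = z_0
entry J[1][0] = 1.5000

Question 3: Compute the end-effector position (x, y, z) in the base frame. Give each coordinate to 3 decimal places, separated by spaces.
after link 1: o_1 = (1.5000, 2.5981, 0.0000)
after link 2: o_2 = (1.5000, 0.5981, 4.0000)
after link 3: o_3 = (1.5000, 0.5981, 4.0000)

1.500 0.598 4.000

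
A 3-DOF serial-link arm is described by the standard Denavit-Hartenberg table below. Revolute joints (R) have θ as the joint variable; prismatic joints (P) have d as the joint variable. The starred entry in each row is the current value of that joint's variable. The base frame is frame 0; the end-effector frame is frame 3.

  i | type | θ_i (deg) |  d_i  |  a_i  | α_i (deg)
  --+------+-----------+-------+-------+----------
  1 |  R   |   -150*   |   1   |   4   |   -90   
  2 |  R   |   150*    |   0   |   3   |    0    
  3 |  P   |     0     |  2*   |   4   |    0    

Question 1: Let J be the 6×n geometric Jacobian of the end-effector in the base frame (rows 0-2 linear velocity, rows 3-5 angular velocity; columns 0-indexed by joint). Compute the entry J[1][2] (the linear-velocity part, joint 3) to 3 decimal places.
prismatic axis z_2 = (0.5000,-0.8660,0.0000)
J_v[:, 2] = z_2; J_ω[:, 2] = (0,0,0)
entry J[1][2] = -0.8660

-0.866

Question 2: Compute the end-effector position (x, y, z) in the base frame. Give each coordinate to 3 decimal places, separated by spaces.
after link 1: o_1 = (-3.4641, -2.0000, 1.0000)
after link 2: o_2 = (-1.2141, -0.7010, -0.5000)
after link 3: o_3 = (2.7859, -0.7010, -2.5000)

2.786 -0.701 -2.500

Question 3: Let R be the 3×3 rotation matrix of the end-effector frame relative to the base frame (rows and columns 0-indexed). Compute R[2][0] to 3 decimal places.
-0.500

End-effector x-axis (col 0 of R) = (0.7500,0.4330,-0.5000)
R[2][0] = -0.5000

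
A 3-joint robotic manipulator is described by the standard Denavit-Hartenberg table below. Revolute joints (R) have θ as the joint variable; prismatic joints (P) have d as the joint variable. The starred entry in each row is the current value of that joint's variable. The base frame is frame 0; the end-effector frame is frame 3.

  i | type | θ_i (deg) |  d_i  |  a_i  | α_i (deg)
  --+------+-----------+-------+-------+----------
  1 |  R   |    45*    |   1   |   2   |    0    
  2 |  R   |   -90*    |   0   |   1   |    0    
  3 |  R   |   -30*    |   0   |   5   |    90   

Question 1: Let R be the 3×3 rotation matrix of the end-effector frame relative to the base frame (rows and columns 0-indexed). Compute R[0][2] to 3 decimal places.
End-effector z-axis (col 2 of R) = (-0.9659,-0.2588,0.0000)
R[0][2] = -0.9659

-0.966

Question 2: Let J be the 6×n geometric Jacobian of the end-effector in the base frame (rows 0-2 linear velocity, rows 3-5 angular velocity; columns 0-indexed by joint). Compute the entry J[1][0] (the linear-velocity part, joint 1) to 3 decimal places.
3.415

axis z_0 = ẑ; lever o_n−o_0 = (3.4154,-4.1225,1.0000)
cross product → J_v[:, 0] = (4.1225,3.4154,-0.0000)
J_ω[:, 0] = z_0
entry J[1][0] = 3.4154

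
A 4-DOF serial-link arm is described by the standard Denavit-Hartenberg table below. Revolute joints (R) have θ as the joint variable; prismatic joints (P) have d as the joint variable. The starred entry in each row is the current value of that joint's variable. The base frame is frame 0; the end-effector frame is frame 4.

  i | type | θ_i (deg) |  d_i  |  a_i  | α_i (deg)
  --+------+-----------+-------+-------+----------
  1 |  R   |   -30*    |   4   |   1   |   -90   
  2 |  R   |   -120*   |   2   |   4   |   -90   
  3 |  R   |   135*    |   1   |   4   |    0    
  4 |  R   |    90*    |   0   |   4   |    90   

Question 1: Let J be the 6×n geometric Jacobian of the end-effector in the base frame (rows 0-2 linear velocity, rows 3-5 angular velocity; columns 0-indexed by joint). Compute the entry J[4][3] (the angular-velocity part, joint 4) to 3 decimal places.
-0.433

axis z_3 = (0.7500,-0.4330,0.5000); lever o_n−o_3 = (2.6390,1.7424,-2.4495)
cross product → J_v[:, 3] = (0.1895,3.1566,2.4495)
J_ω[:, 3] = z_3
entry J[4][3] = -0.4330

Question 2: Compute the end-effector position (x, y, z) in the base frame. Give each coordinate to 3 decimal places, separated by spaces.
after link 1: o_1 = (0.8660, -0.5000, 4.0000)
after link 2: o_2 = (0.1340, 2.2321, 7.4641)
after link 3: o_3 = (0.6945, -1.3576, 5.5146)
after link 4: o_4 = (3.3335, 0.3848, 3.0651)

3.333 0.385 3.065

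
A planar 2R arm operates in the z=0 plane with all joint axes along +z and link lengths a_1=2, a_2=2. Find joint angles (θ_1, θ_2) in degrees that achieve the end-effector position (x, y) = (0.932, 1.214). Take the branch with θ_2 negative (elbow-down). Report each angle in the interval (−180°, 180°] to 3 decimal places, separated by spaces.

119.990 -135.007

cos θ_2 = (2.3424−2²−2²)/(2·2·2) = -0.7072; θ_2 = -135.0074° (elbow-down)
β = atan2(1.2140,0.9320) = 52.4862°; ψ = atan2(-1.4140,0.5856) = -67.5037°
θ_1 = β − ψ = 119.9899°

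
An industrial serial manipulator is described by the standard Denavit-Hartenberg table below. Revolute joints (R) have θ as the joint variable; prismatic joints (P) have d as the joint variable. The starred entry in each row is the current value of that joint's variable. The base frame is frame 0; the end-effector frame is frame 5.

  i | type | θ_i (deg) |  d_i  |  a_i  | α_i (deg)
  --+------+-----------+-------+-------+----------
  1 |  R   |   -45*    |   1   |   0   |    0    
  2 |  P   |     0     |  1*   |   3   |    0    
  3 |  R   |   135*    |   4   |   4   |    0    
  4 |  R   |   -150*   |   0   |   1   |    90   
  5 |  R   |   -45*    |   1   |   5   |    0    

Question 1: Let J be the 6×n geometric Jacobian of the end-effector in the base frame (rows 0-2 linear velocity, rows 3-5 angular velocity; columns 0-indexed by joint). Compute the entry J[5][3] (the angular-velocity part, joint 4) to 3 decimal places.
axis z_3 = (0.0000,0.0000,1.0000); lever o_n−o_3 = (1.4017,-4.4279,-3.5355)
cross product → J_v[:, 3] = (4.4279,1.4017,-0.0000)
J_ω[:, 3] = z_3
entry J[5][3] = 1.0000

1.000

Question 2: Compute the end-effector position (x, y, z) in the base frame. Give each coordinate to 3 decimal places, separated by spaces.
3.523 -2.549 2.464

after link 1: o_1 = (0.0000, 0.0000, 1.0000)
after link 2: o_2 = (2.1213, -2.1213, 2.0000)
after link 3: o_3 = (2.1213, 1.8787, 6.0000)
after link 4: o_4 = (2.6213, 1.0127, 6.0000)
after link 5: o_5 = (3.5231, -2.5492, 2.4645)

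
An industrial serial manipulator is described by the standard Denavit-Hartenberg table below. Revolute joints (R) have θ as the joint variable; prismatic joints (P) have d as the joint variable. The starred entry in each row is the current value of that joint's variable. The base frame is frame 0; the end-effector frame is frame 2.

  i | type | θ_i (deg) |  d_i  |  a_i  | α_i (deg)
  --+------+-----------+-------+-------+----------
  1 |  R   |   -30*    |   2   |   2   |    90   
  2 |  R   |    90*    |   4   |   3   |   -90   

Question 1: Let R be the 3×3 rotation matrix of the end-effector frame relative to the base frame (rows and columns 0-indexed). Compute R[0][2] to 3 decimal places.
-0.866

End-effector z-axis (col 2 of R) = (-0.8660,0.5000,0.0000)
R[0][2] = -0.8660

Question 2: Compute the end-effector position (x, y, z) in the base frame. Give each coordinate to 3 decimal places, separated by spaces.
-0.268 -4.464 5.000

after link 1: o_1 = (1.7321, -1.0000, 2.0000)
after link 2: o_2 = (-0.2679, -4.4641, 5.0000)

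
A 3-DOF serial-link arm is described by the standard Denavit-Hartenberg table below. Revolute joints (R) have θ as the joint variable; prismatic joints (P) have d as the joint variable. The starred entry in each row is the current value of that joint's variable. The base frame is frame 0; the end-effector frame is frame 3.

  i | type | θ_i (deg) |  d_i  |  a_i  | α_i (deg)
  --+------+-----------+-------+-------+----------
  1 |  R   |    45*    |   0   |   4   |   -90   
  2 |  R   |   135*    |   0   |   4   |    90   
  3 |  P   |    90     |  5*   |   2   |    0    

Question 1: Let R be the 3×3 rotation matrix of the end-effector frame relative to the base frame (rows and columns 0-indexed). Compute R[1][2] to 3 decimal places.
0.500

End-effector z-axis (col 2 of R) = (0.5000,0.5000,-0.7071)
R[1][2] = 0.5000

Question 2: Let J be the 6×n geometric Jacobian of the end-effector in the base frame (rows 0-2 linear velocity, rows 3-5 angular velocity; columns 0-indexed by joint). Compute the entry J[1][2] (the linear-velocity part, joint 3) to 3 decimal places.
0.500

prismatic axis z_2 = (0.5000,0.5000,-0.7071)
J_v[:, 2] = z_2; J_ω[:, 2] = (0,0,0)
entry J[1][2] = 0.5000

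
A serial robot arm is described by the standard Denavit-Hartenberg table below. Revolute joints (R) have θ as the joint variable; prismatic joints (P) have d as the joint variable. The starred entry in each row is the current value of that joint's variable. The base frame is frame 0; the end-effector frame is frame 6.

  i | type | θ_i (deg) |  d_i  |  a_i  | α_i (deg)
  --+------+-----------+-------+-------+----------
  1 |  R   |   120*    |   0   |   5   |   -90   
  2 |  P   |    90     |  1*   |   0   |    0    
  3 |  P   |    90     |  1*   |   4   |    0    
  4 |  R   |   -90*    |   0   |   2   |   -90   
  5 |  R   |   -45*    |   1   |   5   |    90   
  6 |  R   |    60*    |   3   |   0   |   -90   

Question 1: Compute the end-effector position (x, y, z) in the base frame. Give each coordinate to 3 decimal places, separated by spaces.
after link 1: o_1 = (-2.5000, 4.3301, 0.0000)
after link 2: o_2 = (-3.3660, 3.8301, 0.0000)
after link 3: o_3 = (-2.2321, -0.1340, -0.0000)
after link 4: o_4 = (-2.2321, -0.1340, -2.0000)
after link 5: o_5 = (-4.7939, -2.7678, -5.5355)
after link 6: o_6 = (-6.6310, -3.8284, -3.4142)

-6.631 -3.828 -3.414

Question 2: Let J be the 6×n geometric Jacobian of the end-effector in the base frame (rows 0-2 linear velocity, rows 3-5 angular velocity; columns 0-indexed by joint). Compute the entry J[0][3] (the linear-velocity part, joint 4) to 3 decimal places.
1.707

axis z_3 = (-0.8660,-0.5000,0.0000); lever o_n−o_3 = (-4.3990,-3.6945,-3.4142)
cross product → J_v[:, 3] = (1.7071,-2.9568,1.0000)
J_ω[:, 3] = z_3
entry J[0][3] = 1.7071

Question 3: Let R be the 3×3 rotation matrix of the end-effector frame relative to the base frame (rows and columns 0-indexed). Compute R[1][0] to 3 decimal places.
End-effector x-axis (col 0 of R) = (0.1268,-0.9268,-0.3536)
R[1][0] = -0.9268

-0.927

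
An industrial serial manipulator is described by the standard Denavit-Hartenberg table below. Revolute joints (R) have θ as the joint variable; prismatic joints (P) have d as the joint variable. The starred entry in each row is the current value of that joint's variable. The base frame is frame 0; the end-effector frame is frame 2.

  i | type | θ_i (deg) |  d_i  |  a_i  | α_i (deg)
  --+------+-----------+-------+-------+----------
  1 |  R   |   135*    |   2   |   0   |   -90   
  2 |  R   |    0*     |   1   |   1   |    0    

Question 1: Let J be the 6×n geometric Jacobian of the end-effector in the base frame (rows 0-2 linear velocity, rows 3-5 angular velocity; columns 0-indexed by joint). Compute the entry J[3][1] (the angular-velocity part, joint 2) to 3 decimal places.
axis z_1 = (-0.7071,-0.7071,0.0000); lever o_n−o_1 = (-1.4142,0.0000,0.0000)
cross product → J_v[:, 1] = (-0.0000,-0.0000,-1.0000)
J_ω[:, 1] = z_1
entry J[3][1] = -0.7071

-0.707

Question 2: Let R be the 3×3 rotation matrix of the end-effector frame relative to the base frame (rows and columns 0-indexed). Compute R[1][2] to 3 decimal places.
End-effector z-axis (col 2 of R) = (-0.7071,-0.7071,0.0000)
R[1][2] = -0.7071

-0.707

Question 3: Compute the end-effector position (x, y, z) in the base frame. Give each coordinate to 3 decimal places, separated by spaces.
after link 1: o_1 = (0.0000, 0.0000, 2.0000)
after link 2: o_2 = (-1.4142, 0.0000, 2.0000)

-1.414 0.000 2.000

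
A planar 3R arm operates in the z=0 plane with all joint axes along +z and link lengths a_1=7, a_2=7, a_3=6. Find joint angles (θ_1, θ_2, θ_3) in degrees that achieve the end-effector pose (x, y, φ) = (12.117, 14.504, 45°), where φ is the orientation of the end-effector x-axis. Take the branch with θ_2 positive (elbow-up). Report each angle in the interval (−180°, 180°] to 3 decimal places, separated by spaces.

30.000 44.996 -29.996

wrist centre = target − a_3·(cos φ, sin φ) = (7.8744, 10.2614)
cos θ_2 = (167.3010−7²−7²)/(2·7·7) = 0.7072; θ_2 = 44.9962° (elbow-up)
β = atan2(10.2614,7.8744) = 52.4981°; ψ = atan2(4.9494,11.9501) = 22.4981°
θ_1 = β − ψ = 30.0000°
θ_3 = φ − θ_1 − θ_2 = -29.9962° (wrapped to (-180°,180°])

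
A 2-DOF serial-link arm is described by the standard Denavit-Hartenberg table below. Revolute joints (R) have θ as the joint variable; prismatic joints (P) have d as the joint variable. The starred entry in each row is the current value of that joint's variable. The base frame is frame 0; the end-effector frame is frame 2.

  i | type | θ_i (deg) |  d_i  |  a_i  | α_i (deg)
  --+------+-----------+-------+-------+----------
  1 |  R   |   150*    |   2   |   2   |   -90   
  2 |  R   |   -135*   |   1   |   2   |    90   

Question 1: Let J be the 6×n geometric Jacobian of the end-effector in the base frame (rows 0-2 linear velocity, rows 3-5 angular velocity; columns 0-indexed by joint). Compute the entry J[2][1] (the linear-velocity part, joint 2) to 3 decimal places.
axis z_1 = (-0.5000,-0.8660,0.0000); lever o_n−o_1 = (0.7247,-1.5731,1.4142)
cross product → J_v[:, 1] = (-1.2247,0.7071,1.4142)
J_ω[:, 1] = z_1
entry J[2][1] = 1.4142

1.414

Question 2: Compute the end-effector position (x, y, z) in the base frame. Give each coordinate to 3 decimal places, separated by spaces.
after link 1: o_1 = (-1.7321, 1.0000, 2.0000)
after link 2: o_2 = (-1.0073, -0.5731, 3.4142)

-1.007 -0.573 3.414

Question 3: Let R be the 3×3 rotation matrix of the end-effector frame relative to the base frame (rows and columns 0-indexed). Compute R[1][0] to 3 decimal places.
End-effector x-axis (col 0 of R) = (0.6124,-0.3536,0.7071)
R[1][0] = -0.3536

-0.354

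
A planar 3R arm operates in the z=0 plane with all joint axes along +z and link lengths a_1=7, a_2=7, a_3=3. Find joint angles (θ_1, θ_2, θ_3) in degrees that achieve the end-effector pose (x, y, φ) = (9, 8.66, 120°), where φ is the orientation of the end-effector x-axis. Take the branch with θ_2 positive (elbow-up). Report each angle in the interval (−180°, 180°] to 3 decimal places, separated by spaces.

wrist centre = target − a_3·(cos φ, sin φ) = (10.5000, 6.0619)
cos θ_2 = (146.9969−7²−7²)/(2·7·7) = 0.5000; θ_2 = 60.0021° (elbow-up)
β = atan2(6.0619,10.5000) = 29.9990°; ψ = atan2(6.0623,10.4998) = 30.0010°
θ_1 = β − ψ = -0.0021°
θ_3 = φ − θ_1 − θ_2 = 60.0000° (wrapped to (-180°,180°])

-0.002 60.002 60.000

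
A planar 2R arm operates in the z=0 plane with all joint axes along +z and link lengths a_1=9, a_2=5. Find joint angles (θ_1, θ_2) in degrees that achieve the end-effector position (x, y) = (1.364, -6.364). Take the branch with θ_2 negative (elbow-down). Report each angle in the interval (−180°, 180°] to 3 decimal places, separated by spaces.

-45.000 -134.999

cos θ_2 = (42.3610−9²−5²)/(2·9·5) = -0.7071; θ_2 = -134.9995° (elbow-down)
β = atan2(-6.3640,1.3640) = -77.9028°; ψ = atan2(-3.5356,5.4645) = -32.9031°
θ_1 = β − ψ = -44.9996°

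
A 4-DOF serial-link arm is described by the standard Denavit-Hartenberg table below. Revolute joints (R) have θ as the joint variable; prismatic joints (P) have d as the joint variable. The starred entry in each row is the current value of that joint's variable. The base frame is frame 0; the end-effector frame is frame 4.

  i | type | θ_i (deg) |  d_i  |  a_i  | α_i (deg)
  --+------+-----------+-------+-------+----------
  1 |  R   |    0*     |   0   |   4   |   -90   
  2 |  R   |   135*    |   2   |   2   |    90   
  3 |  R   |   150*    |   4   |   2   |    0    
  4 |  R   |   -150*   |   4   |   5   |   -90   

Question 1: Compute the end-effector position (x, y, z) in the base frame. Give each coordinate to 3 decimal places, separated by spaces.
5.932 3.000 -9.382

after link 1: o_1 = (4.0000, 0.0000, 0.0000)
after link 2: o_2 = (2.5858, 2.0000, -1.4142)
after link 3: o_3 = (6.6390, 3.0000, -3.0179)
after link 4: o_4 = (5.9319, 3.0000, -9.3819)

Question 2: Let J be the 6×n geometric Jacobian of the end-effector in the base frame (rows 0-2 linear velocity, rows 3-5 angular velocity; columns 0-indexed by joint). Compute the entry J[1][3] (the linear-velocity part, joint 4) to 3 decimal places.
5.000

axis z_3 = (0.7071,0.0000,-0.7071); lever o_n−o_3 = (-0.7071,0.0000,-6.3640)
cross product → J_v[:, 3] = (-0.0000,5.0000,0.0000)
J_ω[:, 3] = z_3
entry J[1][3] = 5.0000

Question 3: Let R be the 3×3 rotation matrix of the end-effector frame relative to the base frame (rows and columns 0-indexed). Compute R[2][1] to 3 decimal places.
0.707

End-effector y-axis (col 1 of R) = (-0.7071,-0.0000,0.7071)
R[2][1] = 0.7071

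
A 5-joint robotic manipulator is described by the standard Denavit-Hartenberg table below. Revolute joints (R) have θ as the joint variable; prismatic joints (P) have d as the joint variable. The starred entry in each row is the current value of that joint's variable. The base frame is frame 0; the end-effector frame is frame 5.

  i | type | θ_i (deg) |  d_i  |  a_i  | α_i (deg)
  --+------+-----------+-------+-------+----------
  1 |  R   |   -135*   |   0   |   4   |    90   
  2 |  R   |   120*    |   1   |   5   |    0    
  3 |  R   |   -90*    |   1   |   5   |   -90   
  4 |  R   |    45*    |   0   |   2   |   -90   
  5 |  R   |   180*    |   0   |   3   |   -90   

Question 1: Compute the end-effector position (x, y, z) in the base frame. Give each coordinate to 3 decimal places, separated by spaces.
-5.604 -1.775 6.477

after link 1: o_1 = (-2.8284, -2.8284, 0.0000)
after link 2: o_2 = (-1.7678, -0.3536, 4.3301)
after link 3: o_3 = (-5.5367, -2.7083, 6.8301)
after link 4: o_4 = (-5.4028, -4.5743, 7.5372)
after link 5: o_5 = (-5.6037, -1.7753, 6.4766)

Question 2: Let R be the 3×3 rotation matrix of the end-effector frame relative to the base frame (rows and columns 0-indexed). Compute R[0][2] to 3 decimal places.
0.354

End-effector z-axis (col 2 of R) = (0.3536,0.3536,0.8660)
R[0][2] = 0.3536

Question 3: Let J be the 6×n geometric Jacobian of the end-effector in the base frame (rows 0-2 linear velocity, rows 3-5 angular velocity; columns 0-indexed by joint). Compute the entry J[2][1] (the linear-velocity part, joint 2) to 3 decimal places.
axis z_1 = (-0.7071,0.7071,0.0000); lever o_n−o_1 = (-2.7753,1.0531,6.4766)
cross product → J_v[:, 1] = (4.5796,4.5796,1.2178)
J_ω[:, 1] = z_1
entry J[2][1] = 1.2178

1.218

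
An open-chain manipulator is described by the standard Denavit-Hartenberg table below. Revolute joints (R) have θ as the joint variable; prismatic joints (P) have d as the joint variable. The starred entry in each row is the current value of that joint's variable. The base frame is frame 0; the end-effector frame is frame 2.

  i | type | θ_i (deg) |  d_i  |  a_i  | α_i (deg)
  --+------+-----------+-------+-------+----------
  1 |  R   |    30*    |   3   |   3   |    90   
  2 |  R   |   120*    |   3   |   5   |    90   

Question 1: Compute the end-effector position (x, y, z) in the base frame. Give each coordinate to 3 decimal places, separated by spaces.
after link 1: o_1 = (2.5981, 1.5000, 3.0000)
after link 2: o_2 = (1.9330, -2.3481, 7.3301)

1.933 -2.348 7.330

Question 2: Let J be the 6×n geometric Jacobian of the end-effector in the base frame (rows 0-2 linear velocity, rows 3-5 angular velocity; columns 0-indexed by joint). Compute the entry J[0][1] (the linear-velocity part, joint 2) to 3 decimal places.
axis z_1 = (0.5000,-0.8660,0.0000); lever o_n−o_1 = (-0.6651,-3.8481,4.3301)
cross product → J_v[:, 1] = (-3.7500,-2.1651,-2.5000)
J_ω[:, 1] = z_1
entry J[0][1] = -3.7500

-3.750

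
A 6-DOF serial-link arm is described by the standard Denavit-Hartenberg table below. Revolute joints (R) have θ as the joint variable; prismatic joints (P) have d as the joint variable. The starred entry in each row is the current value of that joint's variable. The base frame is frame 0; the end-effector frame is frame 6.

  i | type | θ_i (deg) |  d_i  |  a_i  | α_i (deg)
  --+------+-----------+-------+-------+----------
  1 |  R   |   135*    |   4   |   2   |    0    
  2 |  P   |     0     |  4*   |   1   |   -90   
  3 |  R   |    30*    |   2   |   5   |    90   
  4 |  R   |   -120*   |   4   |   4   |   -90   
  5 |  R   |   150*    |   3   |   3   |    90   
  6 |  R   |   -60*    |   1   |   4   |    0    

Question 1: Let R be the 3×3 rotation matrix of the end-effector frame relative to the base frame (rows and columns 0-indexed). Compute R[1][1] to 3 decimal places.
End-effector y-axis (col 1 of R) = (-0.6242,0.0592,-0.7790)
R[1][1] = 0.0592

0.059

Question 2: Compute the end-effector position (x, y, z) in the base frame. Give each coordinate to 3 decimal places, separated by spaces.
-6.583 3.635 6.292

after link 1: o_1 = (-1.4142, 1.4142, 4.0000)
after link 2: o_2 = (-2.1213, 2.1213, 8.0000)
after link 3: o_3 = (-6.5974, 3.7690, 5.5000)
after link 4: o_4 = (-4.3374, 6.4079, 9.9641)
after link 5: o_5 = (-6.7239, 7.7338, 6.7165)
after link 6: o_6 = (-6.5835, 3.6349, 6.2925)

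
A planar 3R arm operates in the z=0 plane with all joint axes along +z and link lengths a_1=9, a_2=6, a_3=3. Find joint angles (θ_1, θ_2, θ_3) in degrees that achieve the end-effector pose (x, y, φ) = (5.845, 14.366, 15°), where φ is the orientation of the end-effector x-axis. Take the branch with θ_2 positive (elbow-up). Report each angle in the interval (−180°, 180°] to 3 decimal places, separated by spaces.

59.998 45.004 -90.002

wrist centre = target − a_3·(cos φ, sin φ) = (2.9472, 13.5895)
cos θ_2 = (193.3618−9²−6²)/(2·9·6) = 0.7071; θ_2 = 45.0043° (elbow-up)
β = atan2(13.5895,2.9472) = 77.7635°; ψ = atan2(4.2430,13.2423) = 17.7659°
θ_1 = β − ψ = 59.9976°
θ_3 = φ − θ_1 − θ_2 = -90.0019° (wrapped to (-180°,180°])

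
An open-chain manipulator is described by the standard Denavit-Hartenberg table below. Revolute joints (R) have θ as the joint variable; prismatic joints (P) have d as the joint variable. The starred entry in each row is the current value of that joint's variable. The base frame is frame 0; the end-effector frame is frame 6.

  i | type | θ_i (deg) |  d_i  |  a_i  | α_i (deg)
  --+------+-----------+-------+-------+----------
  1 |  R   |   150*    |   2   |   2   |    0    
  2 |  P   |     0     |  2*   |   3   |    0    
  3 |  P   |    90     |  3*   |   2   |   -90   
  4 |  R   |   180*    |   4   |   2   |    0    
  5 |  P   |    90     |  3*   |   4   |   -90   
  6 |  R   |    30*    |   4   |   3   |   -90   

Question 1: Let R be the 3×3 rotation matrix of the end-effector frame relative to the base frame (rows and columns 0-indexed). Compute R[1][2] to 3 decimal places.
End-effector z-axis (col 2 of R) = (-0.7500,0.4330,-0.5000)
R[1][2] = 0.4330

0.433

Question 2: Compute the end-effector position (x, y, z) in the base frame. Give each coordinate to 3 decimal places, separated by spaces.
after link 1: o_1 = (-1.7321, 1.0000, 2.0000)
after link 2: o_2 = (-4.3301, 2.5000, 4.0000)
after link 3: o_3 = (-5.3301, 0.7679, 7.0000)
after link 4: o_4 = (-0.8660, 0.5000, 7.0000)
after link 5: o_5 = (1.7321, -1.0000, 11.0000)
after link 6: o_6 = (-1.5670, -3.7141, 13.5981)

-1.567 -3.714 13.598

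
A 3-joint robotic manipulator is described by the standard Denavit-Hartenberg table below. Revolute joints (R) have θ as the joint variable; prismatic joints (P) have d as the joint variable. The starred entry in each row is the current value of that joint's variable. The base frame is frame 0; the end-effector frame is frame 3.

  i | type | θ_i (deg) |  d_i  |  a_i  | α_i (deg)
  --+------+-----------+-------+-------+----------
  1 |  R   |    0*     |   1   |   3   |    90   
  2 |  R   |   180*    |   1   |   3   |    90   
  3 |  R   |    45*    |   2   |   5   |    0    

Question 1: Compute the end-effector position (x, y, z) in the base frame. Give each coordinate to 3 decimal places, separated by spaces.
after link 1: o_1 = (3.0000, 0.0000, 1.0000)
after link 2: o_2 = (0.0000, -1.0000, 1.0000)
after link 3: o_3 = (-3.5355, -4.5355, 3.0000)

-3.536 -4.536 3.000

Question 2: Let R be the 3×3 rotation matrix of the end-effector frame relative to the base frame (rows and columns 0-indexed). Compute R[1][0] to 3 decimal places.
-0.707

End-effector x-axis (col 0 of R) = (-0.7071,-0.7071,0.0000)
R[1][0] = -0.7071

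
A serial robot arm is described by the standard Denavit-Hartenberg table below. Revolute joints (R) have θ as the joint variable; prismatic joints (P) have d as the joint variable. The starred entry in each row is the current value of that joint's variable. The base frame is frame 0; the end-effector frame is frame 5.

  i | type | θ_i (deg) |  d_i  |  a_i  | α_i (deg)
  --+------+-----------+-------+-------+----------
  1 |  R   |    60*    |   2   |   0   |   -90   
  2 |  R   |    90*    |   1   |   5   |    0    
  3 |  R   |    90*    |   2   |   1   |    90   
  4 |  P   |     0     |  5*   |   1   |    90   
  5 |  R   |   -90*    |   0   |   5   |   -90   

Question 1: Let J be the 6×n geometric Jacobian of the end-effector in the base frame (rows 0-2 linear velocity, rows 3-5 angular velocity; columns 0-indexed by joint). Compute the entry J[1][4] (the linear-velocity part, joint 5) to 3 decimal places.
-4.330

axis z_4 = (0.8660,-0.5000,-0.0000); lever o_n−o_4 = (0.0000,-0.0000,5.0000)
cross product → J_v[:, 4] = (-2.5000,-4.3301,-0.0000)
J_ω[:, 4] = z_4
entry J[1][4] = -4.3301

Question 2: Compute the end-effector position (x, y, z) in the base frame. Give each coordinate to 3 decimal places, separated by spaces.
-3.598 -0.232 -3.000

after link 1: o_1 = (0.0000, 0.0000, 2.0000)
after link 2: o_2 = (-0.8660, 0.5000, -3.0000)
after link 3: o_3 = (-3.0981, 0.6340, -3.0000)
after link 4: o_4 = (-3.5981, -0.2321, -8.0000)
after link 5: o_5 = (-3.5981, -0.2321, -3.0000)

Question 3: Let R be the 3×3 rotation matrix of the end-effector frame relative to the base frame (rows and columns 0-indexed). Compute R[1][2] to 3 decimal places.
End-effector z-axis (col 2 of R) = (-0.5000,-0.8660,-0.0000)
R[1][2] = -0.8660

-0.866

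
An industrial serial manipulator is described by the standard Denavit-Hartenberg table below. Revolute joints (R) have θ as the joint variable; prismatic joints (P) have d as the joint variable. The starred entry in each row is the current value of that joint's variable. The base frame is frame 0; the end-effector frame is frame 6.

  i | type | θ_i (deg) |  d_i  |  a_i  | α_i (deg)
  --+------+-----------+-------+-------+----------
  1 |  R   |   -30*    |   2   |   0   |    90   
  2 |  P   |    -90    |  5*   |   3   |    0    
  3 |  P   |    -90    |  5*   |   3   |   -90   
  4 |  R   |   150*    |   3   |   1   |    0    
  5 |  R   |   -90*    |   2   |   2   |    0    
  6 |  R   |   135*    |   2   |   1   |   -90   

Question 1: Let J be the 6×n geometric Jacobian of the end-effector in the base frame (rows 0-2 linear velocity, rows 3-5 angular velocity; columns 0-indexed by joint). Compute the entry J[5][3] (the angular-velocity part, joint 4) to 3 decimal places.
-1.000

axis z_3 = (0.0000,-0.0000,-1.0000); lever o_n−o_3 = (1.7071,1.2929,-7.0000)
cross product → J_v[:, 3] = (1.2929,-1.7071,0.0000)
J_ω[:, 3] = z_3
entry J[5][3] = -1.0000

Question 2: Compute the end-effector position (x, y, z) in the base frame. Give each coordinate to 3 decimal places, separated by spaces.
after link 1: o_1 = (0.0000, 0.0000, 2.0000)
after link 2: o_2 = (-2.5000, -4.3301, -1.0000)
after link 3: o_3 = (-7.5981, -7.1603, -1.0000)
after link 4: o_4 = (-6.5981, -7.1603, -4.0000)
after link 5: o_5 = (-6.5981, -5.1603, -6.0000)
after link 6: o_6 = (-5.8910, -5.8674, -8.0000)

-5.891 -5.867 -8.000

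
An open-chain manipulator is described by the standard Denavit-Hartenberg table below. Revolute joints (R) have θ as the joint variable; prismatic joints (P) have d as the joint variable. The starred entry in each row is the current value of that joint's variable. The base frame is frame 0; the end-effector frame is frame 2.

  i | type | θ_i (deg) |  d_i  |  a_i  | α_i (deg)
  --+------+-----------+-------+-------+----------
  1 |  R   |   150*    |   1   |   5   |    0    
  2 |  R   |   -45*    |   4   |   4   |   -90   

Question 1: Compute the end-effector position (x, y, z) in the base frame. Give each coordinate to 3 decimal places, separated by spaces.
-5.365 6.364 5.000

after link 1: o_1 = (-4.3301, 2.5000, 1.0000)
after link 2: o_2 = (-5.3654, 6.3637, 5.0000)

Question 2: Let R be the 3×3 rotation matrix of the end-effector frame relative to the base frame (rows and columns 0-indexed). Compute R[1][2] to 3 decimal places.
-0.259

End-effector z-axis (col 2 of R) = (-0.9659,-0.2588,0.0000)
R[1][2] = -0.2588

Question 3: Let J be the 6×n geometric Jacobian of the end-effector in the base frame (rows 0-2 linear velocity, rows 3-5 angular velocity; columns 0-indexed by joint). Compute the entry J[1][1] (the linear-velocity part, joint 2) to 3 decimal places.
-1.035

axis z_1 = (0.0000,0.0000,1.0000); lever o_n−o_1 = (-1.0353,3.8637,4.0000)
cross product → J_v[:, 1] = (-3.8637,-1.0353,0.0000)
J_ω[:, 1] = z_1
entry J[1][1] = -1.0353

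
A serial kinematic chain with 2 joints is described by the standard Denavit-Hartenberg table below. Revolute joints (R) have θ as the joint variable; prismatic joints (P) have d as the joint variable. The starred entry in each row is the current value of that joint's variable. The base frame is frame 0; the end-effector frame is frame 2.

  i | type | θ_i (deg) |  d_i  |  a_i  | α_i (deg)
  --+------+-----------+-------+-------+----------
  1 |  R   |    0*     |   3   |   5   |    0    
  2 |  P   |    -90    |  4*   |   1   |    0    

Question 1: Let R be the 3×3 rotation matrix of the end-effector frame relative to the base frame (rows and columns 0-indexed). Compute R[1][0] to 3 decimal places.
-1.000

End-effector x-axis (col 0 of R) = (0.0000,-1.0000,0.0000)
R[1][0] = -1.0000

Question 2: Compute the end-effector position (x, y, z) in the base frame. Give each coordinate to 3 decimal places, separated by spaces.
5.000 -1.000 7.000

after link 1: o_1 = (5.0000, 0.0000, 3.0000)
after link 2: o_2 = (5.0000, -1.0000, 7.0000)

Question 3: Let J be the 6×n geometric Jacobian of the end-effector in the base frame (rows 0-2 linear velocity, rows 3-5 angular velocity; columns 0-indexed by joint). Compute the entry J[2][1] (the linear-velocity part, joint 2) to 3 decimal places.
prismatic axis z_1 = (0.0000,0.0000,1.0000)
J_v[:, 1] = z_1; J_ω[:, 1] = (0,0,0)
entry J[2][1] = 1.0000

1.000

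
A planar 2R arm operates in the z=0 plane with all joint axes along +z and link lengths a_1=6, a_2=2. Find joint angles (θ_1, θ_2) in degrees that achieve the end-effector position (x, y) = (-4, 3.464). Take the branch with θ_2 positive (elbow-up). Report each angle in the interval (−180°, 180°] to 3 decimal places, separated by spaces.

cos θ_2 = (27.9993−6²−2²)/(2·6·2) = -0.5000; θ_2 = 120.0019° (elbow-up)
β = atan2(3.4640,-4.0000) = 139.1074°; ψ = atan2(1.7320,4.9999) = 19.1065°
θ_1 = β − ψ = 120.0010°

120.001 120.002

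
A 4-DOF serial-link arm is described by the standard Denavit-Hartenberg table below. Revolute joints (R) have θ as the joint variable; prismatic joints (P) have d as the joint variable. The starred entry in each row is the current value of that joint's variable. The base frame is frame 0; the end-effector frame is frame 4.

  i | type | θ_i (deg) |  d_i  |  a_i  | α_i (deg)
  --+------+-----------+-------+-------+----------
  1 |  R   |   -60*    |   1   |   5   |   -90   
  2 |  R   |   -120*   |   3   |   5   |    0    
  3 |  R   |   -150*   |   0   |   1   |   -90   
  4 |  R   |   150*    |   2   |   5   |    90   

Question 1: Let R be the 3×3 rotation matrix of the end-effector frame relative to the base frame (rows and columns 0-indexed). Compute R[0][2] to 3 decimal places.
End-effector z-axis (col 2 of R) = (-0.7500,-0.4330,-0.5000)
R[0][2] = -0.7500

-0.750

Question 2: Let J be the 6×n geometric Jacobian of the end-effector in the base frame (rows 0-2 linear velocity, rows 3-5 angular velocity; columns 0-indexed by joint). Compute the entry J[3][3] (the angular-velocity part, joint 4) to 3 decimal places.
-0.500

axis z_3 = (-0.5000,0.8660,0.0000); lever o_n−o_3 = (-3.1651,0.4821,4.3301)
cross product → J_v[:, 3] = (3.7500,2.1651,2.5000)
J_ω[:, 3] = z_3
entry J[3][3] = -0.5000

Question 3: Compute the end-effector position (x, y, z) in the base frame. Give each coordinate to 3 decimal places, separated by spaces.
after link 1: o_1 = (2.5000, -4.3301, 1.0000)
after link 2: o_2 = (3.8481, -0.6651, 5.3301)
after link 3: o_3 = (3.8481, -0.6651, 4.3301)
after link 4: o_4 = (0.6830, -0.1830, 8.6603)

0.683 -0.183 8.660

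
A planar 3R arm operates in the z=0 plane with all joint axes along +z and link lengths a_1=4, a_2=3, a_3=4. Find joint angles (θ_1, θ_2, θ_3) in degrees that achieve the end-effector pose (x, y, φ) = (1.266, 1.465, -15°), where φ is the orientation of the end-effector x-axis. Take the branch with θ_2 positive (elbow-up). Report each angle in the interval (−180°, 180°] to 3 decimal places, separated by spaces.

89.992 120.002 135.006

wrist centre = target − a_3·(cos φ, sin φ) = (-2.5977, 2.5003)
cos θ_2 = (12.9994−4²−3²)/(2·4·3) = -0.5000; θ_2 = 120.0015° (elbow-up)
β = atan2(2.5003,-2.5977) = 136.0948°; ψ = atan2(2.5980,2.4999) = 46.1025°
θ_1 = β − ψ = 89.9924°
θ_3 = φ − θ_1 − θ_2 = 135.0061° (wrapped to (-180°,180°])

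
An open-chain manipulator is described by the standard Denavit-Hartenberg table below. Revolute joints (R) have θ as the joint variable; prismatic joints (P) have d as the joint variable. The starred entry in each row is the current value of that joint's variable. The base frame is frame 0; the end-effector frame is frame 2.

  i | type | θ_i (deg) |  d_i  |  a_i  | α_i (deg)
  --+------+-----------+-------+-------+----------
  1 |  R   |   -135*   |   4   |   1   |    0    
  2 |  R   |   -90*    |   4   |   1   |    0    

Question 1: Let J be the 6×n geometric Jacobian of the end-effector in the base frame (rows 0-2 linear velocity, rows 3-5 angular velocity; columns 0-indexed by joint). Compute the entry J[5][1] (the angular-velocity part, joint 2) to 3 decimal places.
axis z_1 = (0.0000,0.0000,1.0000); lever o_n−o_1 = (-0.7071,0.7071,4.0000)
cross product → J_v[:, 1] = (-0.7071,-0.7071,0.0000)
J_ω[:, 1] = z_1
entry J[5][1] = 1.0000

1.000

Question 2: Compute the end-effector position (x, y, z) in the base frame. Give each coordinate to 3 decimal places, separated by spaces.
-1.414 -0.000 8.000

after link 1: o_1 = (-0.7071, -0.7071, 4.0000)
after link 2: o_2 = (-1.4142, -0.0000, 8.0000)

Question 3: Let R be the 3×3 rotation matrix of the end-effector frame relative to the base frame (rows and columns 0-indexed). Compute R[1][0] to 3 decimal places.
0.707

End-effector x-axis (col 0 of R) = (-0.7071,0.7071,0.0000)
R[1][0] = 0.7071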